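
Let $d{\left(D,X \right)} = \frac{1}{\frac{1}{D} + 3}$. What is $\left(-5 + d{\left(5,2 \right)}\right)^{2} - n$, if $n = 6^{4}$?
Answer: $- \frac{326151}{256} \approx -1274.0$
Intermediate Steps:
$d{\left(D,X \right)} = \frac{1}{3 + \frac{1}{D}}$
$n = 1296$
$\left(-5 + d{\left(5,2 \right)}\right)^{2} - n = \left(-5 + \frac{5}{1 + 3 \cdot 5}\right)^{2} - 1296 = \left(-5 + \frac{5}{1 + 15}\right)^{2} - 1296 = \left(-5 + \frac{5}{16}\right)^{2} - 1296 = \left(- \frac{75}{16}\right)^{2} - 1296 = \frac{5625}{256} - 1296 = - \frac{326151}{256}$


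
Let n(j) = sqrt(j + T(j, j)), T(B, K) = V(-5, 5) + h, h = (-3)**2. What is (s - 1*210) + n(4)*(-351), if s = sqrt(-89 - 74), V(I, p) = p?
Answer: -210 - 1053*sqrt(2) + I*sqrt(163) ≈ -1699.2 + 12.767*I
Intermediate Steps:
h = 9
T(B, K) = 14 (T(B, K) = 5 + 9 = 14)
n(j) = sqrt(14 + j) (n(j) = sqrt(j + 14) = sqrt(14 + j))
s = I*sqrt(163) (s = sqrt(-163) = I*sqrt(163) ≈ 12.767*I)
(s - 1*210) + n(4)*(-351) = (I*sqrt(163) - 1*210) + sqrt(14 + 4)*(-351) = (I*sqrt(163) - 210) + sqrt(18)*(-351) = (-210 + I*sqrt(163)) + (3*sqrt(2))*(-351) = (-210 + I*sqrt(163)) - 1053*sqrt(2) = -210 - 1053*sqrt(2) + I*sqrt(163)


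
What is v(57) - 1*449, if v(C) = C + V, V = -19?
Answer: -411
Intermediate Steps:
v(C) = -19 + C (v(C) = C - 19 = -19 + C)
v(57) - 1*449 = (-19 + 57) - 1*449 = 38 - 449 = -411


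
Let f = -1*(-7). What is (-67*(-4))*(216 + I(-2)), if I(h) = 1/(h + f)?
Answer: 289708/5 ≈ 57942.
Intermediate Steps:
f = 7
I(h) = 1/(7 + h) (I(h) = 1/(h + 7) = 1/(7 + h))
(-67*(-4))*(216 + I(-2)) = (-67*(-4))*(216 + 1/(7 - 2)) = 268*(216 + 1/5) = 268*(216 + ⅕) = 268*(1081/5) = 289708/5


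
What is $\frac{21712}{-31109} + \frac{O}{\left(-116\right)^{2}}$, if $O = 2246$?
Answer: $- \frac{111142929}{209301352} \approx -0.53102$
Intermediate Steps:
$\frac{21712}{-31109} + \frac{O}{\left(-116\right)^{2}} = \frac{21712}{-31109} + \frac{2246}{\left(-116\right)^{2}} = 21712 \left(- \frac{1}{31109}\right) + \frac{2246}{13456} = - \frac{21712}{31109} + 2246 \cdot \frac{1}{13456} = - \frac{21712}{31109} + \frac{1123}{6728} = - \frac{111142929}{209301352}$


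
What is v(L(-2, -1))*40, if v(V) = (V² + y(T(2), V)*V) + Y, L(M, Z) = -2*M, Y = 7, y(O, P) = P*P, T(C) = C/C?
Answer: 3480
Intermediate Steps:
T(C) = 1
y(O, P) = P²
v(V) = 7 + V² + V³ (v(V) = (V² + V²*V) + 7 = (V² + V³) + 7 = 7 + V² + V³)
v(L(-2, -1))*40 = (7 + (-2*(-2))² + (-2*(-2))³)*40 = (7 + 4² + 4³)*40 = (7 + 16 + 64)*40 = 87*40 = 3480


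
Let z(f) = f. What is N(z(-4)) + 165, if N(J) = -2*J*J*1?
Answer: 133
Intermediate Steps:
N(J) = -2*J² (N(J) = -2*J²*1 = -2*J²)
N(z(-4)) + 165 = -2*(-4)² + 165 = -2*16 + 165 = -32 + 165 = 133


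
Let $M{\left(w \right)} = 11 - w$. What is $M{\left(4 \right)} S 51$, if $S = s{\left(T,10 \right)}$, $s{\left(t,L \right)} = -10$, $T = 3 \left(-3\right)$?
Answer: $-3570$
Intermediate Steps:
$T = -9$
$S = -10$
$M{\left(4 \right)} S 51 = \left(11 - 4\right) \left(-10\right) 51 = 7 \left(-10\right) 51 = \left(-70\right) 51 = -3570$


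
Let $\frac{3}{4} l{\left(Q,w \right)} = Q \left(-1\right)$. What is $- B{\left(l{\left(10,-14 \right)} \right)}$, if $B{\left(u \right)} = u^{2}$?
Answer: $- \frac{1600}{9} \approx -177.78$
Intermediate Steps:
$l{\left(Q,w \right)} = - \frac{4 Q}{3}$ ($l{\left(Q,w \right)} = \frac{4 Q \left(-1\right)}{3} = \frac{4 \left(- Q\right)}{3} = - \frac{4 Q}{3}$)
$- B{\left(l{\left(10,-14 \right)} \right)} = - \left(\left(- \frac{4}{3}\right) 10\right)^{2} = - \left(- \frac{40}{3}\right)^{2} = \left(-1\right) \frac{1600}{9} = - \frac{1600}{9}$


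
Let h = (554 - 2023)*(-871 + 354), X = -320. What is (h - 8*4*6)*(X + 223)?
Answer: -73650257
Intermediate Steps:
h = 759473 (h = -1469*(-517) = 759473)
(h - 8*4*6)*(X + 223) = (759473 - 8*4*6)*(-320 + 223) = (759473 - 32*6)*(-97) = (759473 - 192)*(-97) = 759281*(-97) = -73650257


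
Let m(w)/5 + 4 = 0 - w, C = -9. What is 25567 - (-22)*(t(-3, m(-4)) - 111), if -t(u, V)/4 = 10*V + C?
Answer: 23917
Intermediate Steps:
m(w) = -20 - 5*w (m(w) = -20 + 5*(0 - w) = -20 + 5*(-w) = -20 - 5*w)
t(u, V) = 36 - 40*V (t(u, V) = -4*(10*V - 9) = -4*(-9 + 10*V) = 36 - 40*V)
25567 - (-22)*(t(-3, m(-4)) - 111) = 25567 - (-22)*((36 - 40*(-20 - 5*(-4))) - 111) = 25567 - (-22)*((36 - 40*(-20 + 20)) - 111) = 25567 - (-22)*((36 - 40*0) - 111) = 25567 - (-22)*((36 + 0) - 111) = 25567 - (-22)*(36 - 111) = 25567 - (-22)*(-75) = 25567 - 1*1650 = 25567 - 1650 = 23917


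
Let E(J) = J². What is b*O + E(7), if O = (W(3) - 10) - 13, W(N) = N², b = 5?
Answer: -21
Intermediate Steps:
O = -14 (O = (3² - 10) - 13 = (9 - 10) - 13 = -1 - 13 = -14)
b*O + E(7) = 5*(-14) + 7² = -70 + 49 = -21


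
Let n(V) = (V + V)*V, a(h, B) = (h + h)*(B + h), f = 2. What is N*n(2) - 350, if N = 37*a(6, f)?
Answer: 28066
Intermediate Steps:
a(h, B) = 2*h*(B + h) (a(h, B) = (2*h)*(B + h) = 2*h*(B + h))
n(V) = 2*V**2 (n(V) = (2*V)*V = 2*V**2)
N = 3552 (N = 37*(2*6*(2 + 6)) = 37*(2*6*8) = 37*96 = 3552)
N*n(2) - 350 = 3552*(2*2**2) - 350 = 3552*(2*4) - 350 = 3552*8 - 350 = 28416 - 350 = 28066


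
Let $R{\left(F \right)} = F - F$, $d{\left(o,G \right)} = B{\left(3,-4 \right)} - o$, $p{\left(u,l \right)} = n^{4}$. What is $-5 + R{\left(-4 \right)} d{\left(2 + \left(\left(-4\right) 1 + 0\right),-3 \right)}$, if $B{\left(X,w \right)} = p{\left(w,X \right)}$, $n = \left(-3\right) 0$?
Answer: $-5$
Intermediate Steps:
$n = 0$
$p{\left(u,l \right)} = 0$ ($p{\left(u,l \right)} = 0^{4} = 0$)
$B{\left(X,w \right)} = 0$
$d{\left(o,G \right)} = - o$ ($d{\left(o,G \right)} = 0 - o = - o$)
$R{\left(F \right)} = 0$
$-5 + R{\left(-4 \right)} d{\left(2 + \left(\left(-4\right) 1 + 0\right),-3 \right)} = -5 + 0 \left(- (2 + \left(\left(-4\right) 1 + 0\right))\right) = -5 + 0 \left(- (2 + \left(-4 + 0\right))\right) = -5 + 0 \left(- (2 - 4)\right) = -5 + 0 \left(\left(-1\right) \left(-2\right)\right) = -5 + 0 \cdot 2 = -5 + 0 = -5$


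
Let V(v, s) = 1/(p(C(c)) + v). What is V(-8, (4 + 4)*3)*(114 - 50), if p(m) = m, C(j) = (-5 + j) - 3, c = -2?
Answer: -32/9 ≈ -3.5556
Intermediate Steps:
C(j) = -8 + j
V(v, s) = 1/(-10 + v) (V(v, s) = 1/((-8 - 2) + v) = 1/(-10 + v))
V(-8, (4 + 4)*3)*(114 - 50) = (114 - 50)/(-10 - 8) = 64/(-18) = -1/18*64 = -32/9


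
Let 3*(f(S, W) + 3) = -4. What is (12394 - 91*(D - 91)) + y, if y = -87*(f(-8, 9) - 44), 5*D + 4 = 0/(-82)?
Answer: 124764/5 ≈ 24953.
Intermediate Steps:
D = -4/5 (D = -4/5 + (0/(-82))/5 = -4/5 + (0*(-1/82))/5 = -4/5 + (1/5)*0 = -4/5 + 0 = -4/5 ≈ -0.80000)
f(S, W) = -13/3 (f(S, W) = -3 + (1/3)*(-4) = -3 - 4/3 = -13/3)
y = 4205 (y = -87*(-13/3 - 44) = -87*(-145/3) = 4205)
(12394 - 91*(D - 91)) + y = (12394 - 91*(-4/5 - 91)) + 4205 = (12394 - 91*(-459/5)) + 4205 = (12394 + 41769/5) + 4205 = 103739/5 + 4205 = 124764/5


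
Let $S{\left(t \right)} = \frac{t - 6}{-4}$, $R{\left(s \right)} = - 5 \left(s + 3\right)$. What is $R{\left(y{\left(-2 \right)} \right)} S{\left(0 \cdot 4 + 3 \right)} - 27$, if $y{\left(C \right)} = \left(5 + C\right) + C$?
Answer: $-42$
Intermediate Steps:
$y{\left(C \right)} = 5 + 2 C$
$R{\left(s \right)} = -15 - 5 s$ ($R{\left(s \right)} = - 5 \left(3 + s\right) = -15 - 5 s$)
$S{\left(t \right)} = \frac{3}{2} - \frac{t}{4}$ ($S{\left(t \right)} = \left(-6 + t\right) \left(- \frac{1}{4}\right) = \frac{3}{2} - \frac{t}{4}$)
$R{\left(y{\left(-2 \right)} \right)} S{\left(0 \cdot 4 + 3 \right)} - 27 = \left(-15 - 5 \left(5 + 2 \left(-2\right)\right)\right) \left(\frac{3}{2} - \frac{0 \cdot 4 + 3}{4}\right) - 27 = \left(-15 - 5 \left(5 - 4\right)\right) \left(\frac{3}{2} - \frac{0 + 3}{4}\right) - 27 = \left(-15 - 5\right) \left(\frac{3}{2} - \frac{3}{4}\right) - 27 = \left(-20\right) \frac{3}{4} - 27 = -15 - 27 = -42$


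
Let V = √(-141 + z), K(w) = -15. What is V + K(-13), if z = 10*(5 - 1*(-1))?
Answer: -15 + 9*I ≈ -15.0 + 9.0*I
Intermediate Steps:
z = 60 (z = 10*(5 + 1) = 10*6 = 60)
V = 9*I (V = √(-141 + 60) = √(-81) = 9*I ≈ 9.0*I)
V + K(-13) = 9*I - 15 = -15 + 9*I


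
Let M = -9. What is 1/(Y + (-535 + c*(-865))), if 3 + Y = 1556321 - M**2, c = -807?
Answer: 1/2253757 ≈ 4.4370e-7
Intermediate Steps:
Y = 1556237 (Y = -3 + (1556321 - 1*(-9)**2) = -3 + (1556321 - 1*81) = -3 + (1556321 - 81) = -3 + 1556240 = 1556237)
1/(Y + (-535 + c*(-865))) = 1/(1556237 + (-535 - 807*(-865))) = 1/(1556237 + (-535 + 698055)) = 1/(1556237 + 697520) = 1/2253757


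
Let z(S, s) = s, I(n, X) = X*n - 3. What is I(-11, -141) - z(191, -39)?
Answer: 1587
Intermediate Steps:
I(n, X) = -3 + X*n
I(-11, -141) - z(191, -39) = (-3 - 141*(-11)) - 1*(-39) = (-3 + 1551) + 39 = 1548 + 39 = 1587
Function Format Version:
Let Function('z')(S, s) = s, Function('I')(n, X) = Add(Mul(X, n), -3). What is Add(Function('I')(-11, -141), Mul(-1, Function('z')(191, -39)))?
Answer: 1587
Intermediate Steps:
Function('I')(n, X) = Add(-3, Mul(X, n))
Add(Function('I')(-11, -141), Mul(-1, Function('z')(191, -39))) = Add(Add(-3, Mul(-141, -11)), Mul(-1, -39)) = Add(Add(-3, 1551), 39) = Add(1548, 39) = 1587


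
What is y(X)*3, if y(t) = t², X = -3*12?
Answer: 3888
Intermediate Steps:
X = -36
y(X)*3 = (-36)²*3 = 1296*3 = 3888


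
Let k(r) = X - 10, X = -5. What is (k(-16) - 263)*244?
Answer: -67832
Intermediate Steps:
k(r) = -15 (k(r) = -5 - 10 = -15)
(k(-16) - 263)*244 = (-15 - 263)*244 = -278*244 = -67832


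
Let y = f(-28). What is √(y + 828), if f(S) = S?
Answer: 20*√2 ≈ 28.284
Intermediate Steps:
y = -28
√(y + 828) = √(-28 + 828) = √800 = 20*√2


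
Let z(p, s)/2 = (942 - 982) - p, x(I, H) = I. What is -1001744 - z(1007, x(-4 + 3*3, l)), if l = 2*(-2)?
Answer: -999650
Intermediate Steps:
l = -4
z(p, s) = -80 - 2*p (z(p, s) = 2*((942 - 982) - p) = 2*(-40 - p) = -80 - 2*p)
-1001744 - z(1007, x(-4 + 3*3, l)) = -1001744 - (-80 - 2*1007) = -1001744 - (-80 - 2014) = -1001744 - 1*(-2094) = -1001744 + 2094 = -999650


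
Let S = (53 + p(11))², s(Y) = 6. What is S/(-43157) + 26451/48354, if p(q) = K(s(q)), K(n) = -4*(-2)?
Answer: 320540191/695604526 ≈ 0.46081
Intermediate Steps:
K(n) = 8
p(q) = 8
S = 3721 (S = (53 + 8)² = 61² = 3721)
S/(-43157) + 26451/48354 = 3721/(-43157) + 26451/48354 = 3721*(-1/43157) + 26451*(1/48354) = -3721/43157 + 8817/16118 = 320540191/695604526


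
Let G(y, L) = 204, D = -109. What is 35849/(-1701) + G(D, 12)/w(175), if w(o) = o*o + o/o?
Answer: -548782235/26047413 ≈ -21.069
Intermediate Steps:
w(o) = 1 + o**2 (w(o) = o**2 + 1 = 1 + o**2)
35849/(-1701) + G(D, 12)/w(175) = 35849/(-1701) + 204/(1 + 175**2) = 35849*(-1/1701) + 204/(1 + 30625) = -35849/1701 + 204/30626 = -35849/1701 + 204*(1/30626) = -35849/1701 + 102/15313 = -548782235/26047413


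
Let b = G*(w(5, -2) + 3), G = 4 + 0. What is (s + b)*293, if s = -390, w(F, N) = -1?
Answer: -111926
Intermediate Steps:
G = 4
b = 8 (b = 4*(-1 + 3) = 4*2 = 8)
(s + b)*293 = (-390 + 8)*293 = -382*293 = -111926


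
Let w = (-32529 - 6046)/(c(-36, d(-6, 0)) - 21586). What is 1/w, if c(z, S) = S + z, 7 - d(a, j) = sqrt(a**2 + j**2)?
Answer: 21621/38575 ≈ 0.56049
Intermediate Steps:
d(a, j) = 7 - sqrt(a**2 + j**2)
w = 38575/21621 (w = (-32529 - 6046)/(((7 - sqrt((-6)**2 + 0**2)) - 36) - 21586) = -38575/(((7 - sqrt(36 + 0)) - 36) - 21586) = -38575/(((7 - sqrt(36)) - 36) - 21586) = -38575/(((7 - 1*6) - 36) - 21586) = -38575/(((7 - 6) - 36) - 21586) = -38575/((1 - 36) - 21586) = -38575/(-35 - 21586) = -38575/(-21621) = -38575*(-1/21621) = 38575/21621 ≈ 1.7841)
1/w = 1/(38575/21621) = 21621/38575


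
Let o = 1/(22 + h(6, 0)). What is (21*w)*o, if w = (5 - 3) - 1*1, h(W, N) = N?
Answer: 21/22 ≈ 0.95455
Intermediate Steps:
o = 1/22 (o = 1/(22 + 0) = 1/22 ≈ 0.045455)
w = 1 (w = 2 - 1 = 1)
(21*w)*o = (21*1)*(1/22) = 21*(1/22) = 21/22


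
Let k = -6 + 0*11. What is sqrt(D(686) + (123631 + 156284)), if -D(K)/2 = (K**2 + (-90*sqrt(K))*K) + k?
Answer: sqrt(-661265 + 864360*sqrt(14)) ≈ 1604.0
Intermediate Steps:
k = -6 (k = -6 + 0 = -6)
D(K) = 12 - 2*K**2 + 180*K**(3/2) (D(K) = -2*((K**2 + (-90*sqrt(K))*K) - 6) = -2*((K**2 - 90*K**(3/2)) - 6) = -2*(-6 + K**2 - 90*K**(3/2)) = 12 - 2*K**2 + 180*K**(3/2))
sqrt(D(686) + (123631 + 156284)) = sqrt((12 - 2*686**2 + 180*686**(3/2)) + (123631 + 156284)) = sqrt((12 - 2*470596 + 180*(4802*sqrt(14))) + 279915) = sqrt((12 - 941192 + 864360*sqrt(14)) + 279915) = sqrt((-941180 + 864360*sqrt(14)) + 279915) = sqrt(-661265 + 864360*sqrt(14))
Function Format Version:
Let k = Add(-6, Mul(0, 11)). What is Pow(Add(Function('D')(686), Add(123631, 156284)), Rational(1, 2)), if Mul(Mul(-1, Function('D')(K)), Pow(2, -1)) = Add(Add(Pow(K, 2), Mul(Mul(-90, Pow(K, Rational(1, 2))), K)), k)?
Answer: Pow(Add(-661265, Mul(864360, Pow(14, Rational(1, 2)))), Rational(1, 2)) ≈ 1604.0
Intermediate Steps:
k = -6 (k = Add(-6, 0) = -6)
Function('D')(K) = Add(12, Mul(-2, Pow(K, 2)), Mul(180, Pow(K, Rational(3, 2)))) (Function('D')(K) = Mul(-2, Add(Add(Pow(K, 2), Mul(Mul(-90, Pow(K, Rational(1, 2))), K)), -6)) = Mul(-2, Add(Add(Pow(K, 2), Mul(-90, Pow(K, Rational(3, 2)))), -6)) = Mul(-2, Add(-6, Pow(K, 2), Mul(-90, Pow(K, Rational(3, 2))))) = Add(12, Mul(-2, Pow(K, 2)), Mul(180, Pow(K, Rational(3, 2)))))
Pow(Add(Function('D')(686), Add(123631, 156284)), Rational(1, 2)) = Pow(Add(Add(12, Mul(-2, Pow(686, 2)), Mul(180, Pow(686, Rational(3, 2)))), Add(123631, 156284)), Rational(1, 2)) = Pow(Add(Add(12, Mul(-2, 470596), Mul(180, Mul(4802, Pow(14, Rational(1, 2))))), 279915), Rational(1, 2)) = Pow(Add(Add(12, -941192, Mul(864360, Pow(14, Rational(1, 2)))), 279915), Rational(1, 2)) = Pow(Add(Add(-941180, Mul(864360, Pow(14, Rational(1, 2)))), 279915), Rational(1, 2)) = Pow(Add(-661265, Mul(864360, Pow(14, Rational(1, 2)))), Rational(1, 2))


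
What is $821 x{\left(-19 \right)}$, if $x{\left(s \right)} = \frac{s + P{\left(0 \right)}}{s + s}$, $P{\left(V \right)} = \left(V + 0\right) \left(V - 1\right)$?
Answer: $\frac{821}{2} \approx 410.5$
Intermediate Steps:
$P{\left(V \right)} = V \left(-1 + V\right)$
$x{\left(s \right)} = \frac{1}{2}$ ($x{\left(s \right)} = \frac{s + 0 \left(-1 + 0\right)}{s + s} = \frac{s + 0 \left(-1\right)}{2 s} = \left(s + 0\right) \frac{1}{2 s} = s \frac{1}{2 s} = \frac{1}{2}$)
$821 x{\left(-19 \right)} = 821 \cdot \frac{1}{2} = \frac{821}{2}$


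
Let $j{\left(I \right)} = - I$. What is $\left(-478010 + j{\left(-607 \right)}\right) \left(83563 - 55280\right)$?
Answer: $-13502389049$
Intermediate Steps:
$\left(-478010 + j{\left(-607 \right)}\right) \left(83563 - 55280\right) = \left(-478010 - -607\right) \left(83563 - 55280\right) = \left(-478010 + 607\right) 28283 = \left(-477403\right) 28283 = -13502389049$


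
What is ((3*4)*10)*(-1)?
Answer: -120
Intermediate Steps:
((3*4)*10)*(-1) = (12*10)*(-1) = 120*(-1) = -120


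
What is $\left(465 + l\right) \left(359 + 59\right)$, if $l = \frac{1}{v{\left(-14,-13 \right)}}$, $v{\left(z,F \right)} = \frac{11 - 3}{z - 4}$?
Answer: $\frac{386859}{2} \approx 1.9343 \cdot 10^{5}$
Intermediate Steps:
$v{\left(z,F \right)} = \frac{8}{-4 + z}$
$l = - \frac{9}{4}$ ($l = \frac{1}{8 \frac{1}{-4 - 14}} = \frac{1}{8 \frac{1}{-18}} = \frac{1}{8 \left(- \frac{1}{18}\right)} = \frac{1}{- \frac{4}{9}} = - \frac{9}{4} \approx -2.25$)
$\left(465 + l\right) \left(359 + 59\right) = \left(465 - \frac{9}{4}\right) \left(359 + 59\right) = \frac{1851}{4} \cdot 418 = \frac{386859}{2}$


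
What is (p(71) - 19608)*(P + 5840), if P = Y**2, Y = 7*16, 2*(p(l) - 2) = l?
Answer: -359784072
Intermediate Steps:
p(l) = 2 + l/2
Y = 112
P = 12544 (P = 112**2 = 12544)
(p(71) - 19608)*(P + 5840) = ((2 + (1/2)*71) - 19608)*(12544 + 5840) = ((2 + 71/2) - 19608)*18384 = (75/2 - 19608)*18384 = -39141/2*18384 = -359784072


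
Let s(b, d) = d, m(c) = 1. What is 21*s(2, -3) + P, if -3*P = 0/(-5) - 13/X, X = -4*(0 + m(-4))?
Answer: -769/12 ≈ -64.083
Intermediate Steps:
X = -4 (X = -4*(0 + 1) = -4*1 = -4)
P = -13/12 (P = -(0/(-5) - 13/(-4))/3 = -(0*(-1/5) - 13*(-1/4))/3 = -(0 + 13/4)/3 = -1/3*13/4 = -13/12 ≈ -1.0833)
21*s(2, -3) + P = 21*(-3) - 13/12 = -63 - 13/12 = -769/12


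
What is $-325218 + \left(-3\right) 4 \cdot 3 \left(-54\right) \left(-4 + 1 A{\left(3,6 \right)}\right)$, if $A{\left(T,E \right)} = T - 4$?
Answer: $-334938$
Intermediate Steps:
$A{\left(T,E \right)} = -4 + T$
$-325218 + \left(-3\right) 4 \cdot 3 \left(-54\right) \left(-4 + 1 A{\left(3,6 \right)}\right) = -325218 + \left(-3\right) 4 \cdot 3 \left(-54\right) \left(-4 + 1 \left(-4 + 3\right)\right) = -325218 + \left(-12\right) 3 \left(-54\right) \left(-4 + 1 \left(-1\right)\right) = -325218 + \left(-36\right) \left(-54\right) \left(-4 - 1\right) = -325218 + 1944 \left(-5\right) = -325218 - 9720 = -334938$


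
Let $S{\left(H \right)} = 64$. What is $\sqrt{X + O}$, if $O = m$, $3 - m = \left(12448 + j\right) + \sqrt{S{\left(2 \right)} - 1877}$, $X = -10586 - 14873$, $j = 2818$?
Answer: $\sqrt{-40722 - 7 i \sqrt{37}} \approx 0.105 - 201.8 i$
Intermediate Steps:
$X = -25459$
$m = -15263 - 7 i \sqrt{37}$ ($m = 3 - \left(\left(12448 + 2818\right) + \sqrt{64 - 1877}\right) = 3 - \left(15266 + \sqrt{-1813}\right) = 3 - \left(15266 + 7 i \sqrt{37}\right) = -15263 - 7 i \sqrt{37} \approx -15263.0 - 42.579 i$)
$O = -15263 - 7 i \sqrt{37} \approx -15263.0 - 42.579 i$
$\sqrt{X + O} = \sqrt{-25459 - \left(15263 + 7 i \sqrt{37}\right)} = \sqrt{-40722 - 7 i \sqrt{37}}$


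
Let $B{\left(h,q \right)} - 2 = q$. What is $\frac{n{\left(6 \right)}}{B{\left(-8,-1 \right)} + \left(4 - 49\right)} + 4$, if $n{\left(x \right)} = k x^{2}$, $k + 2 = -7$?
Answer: $\frac{125}{11} \approx 11.364$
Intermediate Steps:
$k = -9$ ($k = -2 - 7 = -9$)
$B{\left(h,q \right)} = 2 + q$
$n{\left(x \right)} = - 9 x^{2}$
$\frac{n{\left(6 \right)}}{B{\left(-8,-1 \right)} + \left(4 - 49\right)} + 4 = \frac{\left(-9\right) 6^{2}}{\left(2 - 1\right) + \left(4 - 49\right)} + 4 = \frac{\left(-9\right) 36}{1 - 45} + 4 = \frac{1}{-44} \left(-324\right) + 4 = \left(- \frac{1}{44}\right) \left(-324\right) + 4 = \frac{81}{11} + 4 = \frac{125}{11}$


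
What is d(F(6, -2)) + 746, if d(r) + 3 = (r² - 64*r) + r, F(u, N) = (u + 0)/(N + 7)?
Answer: 16721/25 ≈ 668.84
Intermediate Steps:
F(u, N) = u/(7 + N)
d(r) = -3 + r² - 63*r (d(r) = -3 + ((r² - 64*r) + r) = -3 + (r² - 63*r) = -3 + r² - 63*r)
d(F(6, -2)) + 746 = (-3 + (6/(7 - 2))² - 378/(7 - 2)) + 746 = (-3 + (6/5)² - 378/5) + 746 = (-3 + (6*(⅕))² - 378/5) + 746 = (-3 + (6/5)² - 63*6/5) + 746 = (-3 + 36/25 - 378/5) + 746 = -1929/25 + 746 = 16721/25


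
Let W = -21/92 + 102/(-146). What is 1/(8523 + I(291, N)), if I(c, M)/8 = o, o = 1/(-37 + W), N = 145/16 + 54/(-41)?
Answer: 254717/2170899263 ≈ 0.00011733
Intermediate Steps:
W = -6225/6716 (W = -21*1/92 + 102*(-1/146) = -21/92 - 51/73 = -6225/6716 ≈ -0.92689)
N = 5081/656 (N = 145*(1/16) + 54*(-1/41) = 145/16 - 54/41 = 5081/656 ≈ 7.7454)
o = -6716/254717 (o = 1/(-37 - 6225/6716) = 1/(-254717/6716) = -6716/254717 ≈ -0.026367)
I(c, M) = -53728/254717 (I(c, M) = 8*(-6716/254717) = -53728/254717)
1/(8523 + I(291, N)) = 1/(8523 - 53728/254717) = 1/(2170899263/254717) = 254717/2170899263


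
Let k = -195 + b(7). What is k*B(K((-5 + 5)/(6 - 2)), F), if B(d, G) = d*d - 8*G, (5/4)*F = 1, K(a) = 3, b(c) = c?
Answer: -2444/5 ≈ -488.80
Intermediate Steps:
F = ⅘ (F = (⅘)*1 = ⅘ ≈ 0.80000)
B(d, G) = d² - 8*G
k = -188 (k = -195 + 7 = -188)
k*B(K((-5 + 5)/(6 - 2)), F) = -188*(3² - 8*⅘) = -188*(9 - 32/5) = -188*13/5 = -2444/5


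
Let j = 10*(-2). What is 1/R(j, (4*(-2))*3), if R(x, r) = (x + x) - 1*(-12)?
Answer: -1/28 ≈ -0.035714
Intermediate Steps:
j = -20
R(x, r) = 12 + 2*x (R(x, r) = 2*x + 12 = 12 + 2*x)
1/R(j, (4*(-2))*3) = 1/(12 + 2*(-20)) = 1/(12 - 40) = 1/(-28) = -1/28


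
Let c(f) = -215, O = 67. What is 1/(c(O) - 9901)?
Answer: -1/10116 ≈ -9.8853e-5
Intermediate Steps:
1/(c(O) - 9901) = 1/(-215 - 9901) = 1/(-10116) = -1/10116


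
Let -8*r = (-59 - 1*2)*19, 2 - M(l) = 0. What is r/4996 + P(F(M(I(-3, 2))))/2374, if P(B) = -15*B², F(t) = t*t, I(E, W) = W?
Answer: -3420427/47442016 ≈ -0.072097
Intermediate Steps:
M(l) = 2 (M(l) = 2 - 1*0 = 2 + 0 = 2)
F(t) = t²
r = 1159/8 (r = -(-59 - 1*2)*19/8 = -(-59 - 2)*19/8 = -(-61)*19/8 = -⅛*(-1159) = 1159/8 ≈ 144.88)
r/4996 + P(F(M(I(-3, 2))))/2374 = (1159/8)/4996 - 15*(2²)²/2374 = (1159/8)*(1/4996) - 15*4²*(1/2374) = 1159/39968 - 15*16*(1/2374) = 1159/39968 - 240*1/2374 = 1159/39968 - 120/1187 = -3420427/47442016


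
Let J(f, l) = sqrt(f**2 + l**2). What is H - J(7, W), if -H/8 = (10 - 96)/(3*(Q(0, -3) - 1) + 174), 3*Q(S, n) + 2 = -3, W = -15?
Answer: 344/83 - sqrt(274) ≈ -12.408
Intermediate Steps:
Q(S, n) = -5/3 (Q(S, n) = -2/3 + (1/3)*(-3) = -2/3 - 1 = -5/3)
H = 344/83 (H = -8*(10 - 96)/(3*(-5/3 - 1) + 174) = -(-688)/(3*(-8/3) + 174) = -(-688)/(-8 + 174) = -(-688)/166 = -8*(-43/83) = 344/83 ≈ 4.1446)
H - J(7, W) = 344/83 - sqrt(7**2 + (-15)**2) = 344/83 - sqrt(49 + 225) = 344/83 - sqrt(274)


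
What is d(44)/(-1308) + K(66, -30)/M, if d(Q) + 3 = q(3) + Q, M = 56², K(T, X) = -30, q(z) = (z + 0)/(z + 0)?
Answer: -7123/170912 ≈ -0.041676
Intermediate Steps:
q(z) = 1 (q(z) = z/z = 1)
M = 3136
d(Q) = -2 + Q (d(Q) = -3 + (1 + Q) = -2 + Q)
d(44)/(-1308) + K(66, -30)/M = (-2 + 44)/(-1308) - 30/3136 = 42*(-1/1308) - 30*1/3136 = -7/218 - 15/1568 = -7123/170912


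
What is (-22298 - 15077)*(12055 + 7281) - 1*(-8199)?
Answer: -722674801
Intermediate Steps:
(-22298 - 15077)*(12055 + 7281) - 1*(-8199) = -37375*19336 + 8199 = -722683000 + 8199 = -722674801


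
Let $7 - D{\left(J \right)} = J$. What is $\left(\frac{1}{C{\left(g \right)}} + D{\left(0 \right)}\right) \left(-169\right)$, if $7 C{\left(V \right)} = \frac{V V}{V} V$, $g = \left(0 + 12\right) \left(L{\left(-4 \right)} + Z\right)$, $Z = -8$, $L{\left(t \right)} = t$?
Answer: $- \frac{24531871}{20736} \approx -1183.1$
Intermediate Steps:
$D{\left(J \right)} = 7 - J$
$g = -144$ ($g = \left(0 + 12\right) \left(-4 - 8\right) = 12 \left(-12\right) = -144$)
$C{\left(V \right)} = \frac{V^{2}}{7}$ ($C{\left(V \right)} = \frac{\frac{V V}{V} V}{7} = \frac{\frac{V^{2}}{V} V}{7} = \frac{V V}{7} = \frac{V^{2}}{7}$)
$\left(\frac{1}{C{\left(g \right)}} + D{\left(0 \right)}\right) \left(-169\right) = \left(\frac{1}{\frac{1}{7} \left(-144\right)^{2}} + \left(7 - 0\right)\right) \left(-169\right) = \left(\frac{1}{\frac{1}{7} \cdot 20736} + \left(7 + 0\right)\right) \left(-169\right) = \left(\frac{1}{\frac{20736}{7}} + 7\right) \left(-169\right) = \left(\frac{7}{20736} + 7\right) \left(-169\right) = \frac{145159}{20736} \left(-169\right) = - \frac{24531871}{20736}$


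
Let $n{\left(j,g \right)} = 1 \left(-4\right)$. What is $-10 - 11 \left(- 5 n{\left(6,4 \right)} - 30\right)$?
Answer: $100$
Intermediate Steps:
$n{\left(j,g \right)} = -4$
$-10 - 11 \left(- 5 n{\left(6,4 \right)} - 30\right) = -10 - 11 \left(\left(-5\right) \left(-4\right) - 30\right) = -10 - 11 \left(20 - 30\right) = -10 - -110 = -10 + 110 = 100$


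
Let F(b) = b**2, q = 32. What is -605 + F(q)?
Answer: 419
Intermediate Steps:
-605 + F(q) = -605 + 32**2 = -605 + 1024 = 419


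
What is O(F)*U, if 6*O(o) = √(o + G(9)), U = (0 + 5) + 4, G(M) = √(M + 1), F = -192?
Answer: 3*√(-192 + √10)/2 ≈ 20.613*I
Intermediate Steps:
G(M) = √(1 + M)
U = 9 (U = 5 + 4 = 9)
O(o) = √(o + √10)/6 (O(o) = √(o + √(1 + 9))/6 = √(o + √10)/6)
O(F)*U = (√(-192 + √10)/6)*9 = 3*√(-192 + √10)/2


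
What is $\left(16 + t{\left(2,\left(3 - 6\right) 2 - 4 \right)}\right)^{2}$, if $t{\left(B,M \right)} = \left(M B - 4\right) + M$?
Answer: $324$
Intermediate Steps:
$t{\left(B,M \right)} = -4 + M + B M$ ($t{\left(B,M \right)} = \left(B M - 4\right) + M = \left(-4 + B M\right) + M = -4 + M + B M$)
$\left(16 + t{\left(2,\left(3 - 6\right) 2 - 4 \right)}\right)^{2} = \left(16 + \left(-4 + \left(\left(3 - 6\right) 2 - 4\right) + 2 \left(\left(3 - 6\right) 2 - 4\right)\right)\right)^{2} = \left(16 - \left(14 - 2 \left(\left(-3\right) 2 - 4\right)\right)\right)^{2} = \left(16 - \left(14 - 2 \left(-6 - 4\right)\right)\right)^{2} = \left(16 - 34\right)^{2} = \left(-18\right)^{2} = 324$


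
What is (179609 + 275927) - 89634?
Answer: 365902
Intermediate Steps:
(179609 + 275927) - 89634 = 455536 - 89634 = 365902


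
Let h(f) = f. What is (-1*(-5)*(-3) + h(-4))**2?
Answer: 361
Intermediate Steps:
(-1*(-5)*(-3) + h(-4))**2 = (-1*(-5)*(-3) - 4)**2 = (5*(-3) - 4)**2 = (-15 - 4)**2 = (-19)**2 = 361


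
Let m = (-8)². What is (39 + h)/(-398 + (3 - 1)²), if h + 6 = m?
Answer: -97/394 ≈ -0.24619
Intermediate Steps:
m = 64
h = 58 (h = -6 + 64 = 58)
(39 + h)/(-398 + (3 - 1)²) = (39 + 58)/(-398 + (3 - 1)²) = 97/(-398 + 2²) = 97/(-398 + 4) = 97/(-394) = 97*(-1/394) = -97/394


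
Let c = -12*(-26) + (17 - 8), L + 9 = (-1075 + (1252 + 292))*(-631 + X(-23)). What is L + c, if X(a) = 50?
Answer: -272177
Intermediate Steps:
L = -272498 (L = -9 + (-1075 + (1252 + 292))*(-631 + 50) = -9 + (-1075 + 1544)*(-581) = -9 + 469*(-581) = -9 - 272489 = -272498)
c = 321 (c = 312 + 9 = 321)
L + c = -272498 + 321 = -272177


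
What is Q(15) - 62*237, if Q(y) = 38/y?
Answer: -220372/15 ≈ -14691.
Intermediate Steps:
Q(15) - 62*237 = 38/15 - 62*237 = 38*(1/15) - 14694 = 38/15 - 14694 = -220372/15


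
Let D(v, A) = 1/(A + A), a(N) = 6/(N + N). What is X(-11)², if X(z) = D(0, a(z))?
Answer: 121/36 ≈ 3.3611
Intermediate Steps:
a(N) = 3/N (a(N) = 6/((2*N)) = 6*(1/(2*N)) = 3/N)
D(v, A) = 1/(2*A)
X(z) = z/6 (X(z) = 1/(2*((3/z))) = (z/3)/2 = z/6)
X(-11)² = ((⅙)*(-11))² = (-11/6)² = 121/36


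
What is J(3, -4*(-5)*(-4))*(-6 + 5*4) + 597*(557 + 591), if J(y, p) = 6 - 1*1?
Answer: 685426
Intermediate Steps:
J(y, p) = 5 (J(y, p) = 6 - 1 = 5)
J(3, -4*(-5)*(-4))*(-6 + 5*4) + 597*(557 + 591) = 5*(-6 + 5*4) + 597*(557 + 591) = 5*(-6 + 20) + 597*1148 = 5*14 + 685356 = 70 + 685356 = 685426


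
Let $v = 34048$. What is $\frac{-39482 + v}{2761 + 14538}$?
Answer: $- \frac{5434}{17299} \approx -0.31412$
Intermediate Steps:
$\frac{-39482 + v}{2761 + 14538} = \frac{-39482 + 34048}{2761 + 14538} = - \frac{5434}{17299}$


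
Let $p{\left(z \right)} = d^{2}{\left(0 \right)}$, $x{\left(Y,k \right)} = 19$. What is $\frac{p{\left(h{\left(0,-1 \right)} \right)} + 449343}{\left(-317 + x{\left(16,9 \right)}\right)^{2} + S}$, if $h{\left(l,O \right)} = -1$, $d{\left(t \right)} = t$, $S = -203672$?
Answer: $- \frac{449343}{114868} \approx -3.9118$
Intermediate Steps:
$p{\left(z \right)} = 0$ ($p{\left(z \right)} = 0^{2} = 0$)
$\frac{p{\left(h{\left(0,-1 \right)} \right)} + 449343}{\left(-317 + x{\left(16,9 \right)}\right)^{2} + S} = \frac{0 + 449343}{\left(-317 + 19\right)^{2} - 203672} = \frac{449343}{\left(-298\right)^{2} - 203672} = \frac{449343}{88804 - 203672} = \frac{449343}{-114868} = 449343 \left(- \frac{1}{114868}\right) = - \frac{449343}{114868}$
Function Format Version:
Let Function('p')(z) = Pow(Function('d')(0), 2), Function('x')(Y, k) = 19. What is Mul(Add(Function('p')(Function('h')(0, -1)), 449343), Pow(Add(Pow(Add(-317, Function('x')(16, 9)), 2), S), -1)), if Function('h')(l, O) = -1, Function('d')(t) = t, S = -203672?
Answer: Rational(-449343, 114868) ≈ -3.9118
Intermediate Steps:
Function('p')(z) = 0 (Function('p')(z) = Pow(0, 2) = 0)
Mul(Add(Function('p')(Function('h')(0, -1)), 449343), Pow(Add(Pow(Add(-317, Function('x')(16, 9)), 2), S), -1)) = Mul(Add(0, 449343), Pow(Add(Pow(Add(-317, 19), 2), -203672), -1)) = Mul(449343, Pow(Add(Pow(-298, 2), -203672), -1)) = Mul(449343, Pow(Add(88804, -203672), -1)) = Mul(449343, Pow(-114868, -1)) = Mul(449343, Rational(-1, 114868)) = Rational(-449343, 114868)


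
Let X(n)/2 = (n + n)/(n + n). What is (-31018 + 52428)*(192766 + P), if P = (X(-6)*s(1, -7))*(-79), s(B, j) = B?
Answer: 4123737280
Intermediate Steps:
X(n) = 2 (X(n) = 2*((n + n)/(n + n)) = 2*((2*n)/((2*n))) = 2*((2*n)*(1/(2*n))) = 2*1 = 2)
P = -158 (P = (2*1)*(-79) = 2*(-79) = -158)
(-31018 + 52428)*(192766 + P) = (-31018 + 52428)*(192766 - 158) = 21410*192608 = 4123737280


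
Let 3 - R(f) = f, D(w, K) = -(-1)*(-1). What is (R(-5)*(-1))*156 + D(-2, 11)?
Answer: -1249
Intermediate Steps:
D(w, K) = -1 (D(w, K) = -1*1 = -1)
R(f) = 3 - f
(R(-5)*(-1))*156 + D(-2, 11) = ((3 - 1*(-5))*(-1))*156 - 1 = ((3 + 5)*(-1))*156 - 1 = (8*(-1))*156 - 1 = -8*156 - 1 = -1248 - 1 = -1249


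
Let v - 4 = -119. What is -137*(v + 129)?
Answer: -1918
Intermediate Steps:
v = -115 (v = 4 - 119 = -115)
-137*(v + 129) = -137*(-115 + 129) = -137*14 = -1918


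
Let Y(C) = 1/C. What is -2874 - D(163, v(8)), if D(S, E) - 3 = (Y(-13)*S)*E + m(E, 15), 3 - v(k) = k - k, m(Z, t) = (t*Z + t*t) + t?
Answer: -40617/13 ≈ -3124.4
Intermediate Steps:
m(Z, t) = t + t² + Z*t (m(Z, t) = (Z*t + t²) + t = (t² + Z*t) + t = t + t² + Z*t)
v(k) = 3 (v(k) = 3 - (k - k) = 3 - 1*0 = 3 + 0 = 3)
D(S, E) = 243 + 15*E - E*S/13 (D(S, E) = 3 + ((S/(-13))*E + 15*(1 + E + 15)) = 3 + ((-S/13)*E + 15*(16 + E)) = 3 + (-E*S/13 + (240 + 15*E)) = 3 + (240 + 15*E - E*S/13) = 243 + 15*E - E*S/13)
-2874 - D(163, v(8)) = -2874 - (243 + 15*3 - 1/13*3*163) = -2874 - (243 + 45 - 489/13) = -2874 - 1*3255/13 = -2874 - 3255/13 = -40617/13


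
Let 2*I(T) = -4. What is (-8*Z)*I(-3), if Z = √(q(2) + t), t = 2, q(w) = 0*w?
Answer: 16*√2 ≈ 22.627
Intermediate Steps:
I(T) = -2 (I(T) = (½)*(-4) = -2)
q(w) = 0
Z = √2 (Z = √(0 + 2) = √2 ≈ 1.4142)
(-8*Z)*I(-3) = -8*√2*(-2) = 16*√2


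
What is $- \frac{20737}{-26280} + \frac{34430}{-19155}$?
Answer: $- \frac{33840211}{33559560} \approx -1.0084$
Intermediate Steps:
$- \frac{20737}{-26280} + \frac{34430}{-19155} = \left(-20737\right) \left(- \frac{1}{26280}\right) + 34430 \left(- \frac{1}{19155}\right) = \frac{20737}{26280} - \frac{6886}{3831} = - \frac{33840211}{33559560}$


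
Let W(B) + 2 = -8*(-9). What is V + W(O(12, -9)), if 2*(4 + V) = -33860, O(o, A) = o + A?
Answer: -16864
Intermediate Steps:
O(o, A) = A + o
W(B) = 70 (W(B) = -2 - 8*(-9) = -2 + 72 = 70)
V = -16934 (V = -4 + (½)*(-33860) = -4 - 16930 = -16934)
V + W(O(12, -9)) = -16934 + 70 = -16864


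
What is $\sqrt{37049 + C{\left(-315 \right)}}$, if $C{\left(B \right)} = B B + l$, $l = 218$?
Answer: $2 \sqrt{34123} \approx 369.45$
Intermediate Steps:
$C{\left(B \right)} = 218 + B^{2}$ ($C{\left(B \right)} = B B + 218 = B^{2} + 218 = 218 + B^{2}$)
$\sqrt{37049 + C{\left(-315 \right)}} = \sqrt{37049 + \left(218 + \left(-315\right)^{2}\right)} = \sqrt{37049 + \left(218 + 99225\right)} = \sqrt{37049 + 99443} = \sqrt{136492} = 2 \sqrt{34123}$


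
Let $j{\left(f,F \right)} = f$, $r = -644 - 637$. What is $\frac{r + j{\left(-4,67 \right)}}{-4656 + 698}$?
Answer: $\frac{1285}{3958} \approx 0.32466$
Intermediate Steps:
$r = -1281$ ($r = -644 - 637 = -1281$)
$\frac{r + j{\left(-4,67 \right)}}{-4656 + 698} = \frac{-1281 - 4}{-4656 + 698} = - \frac{1285}{-3958} = \left(-1285\right) \left(- \frac{1}{3958}\right) = \frac{1285}{3958}$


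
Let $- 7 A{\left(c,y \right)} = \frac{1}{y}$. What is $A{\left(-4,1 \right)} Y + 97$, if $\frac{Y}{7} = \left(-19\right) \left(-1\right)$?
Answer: $78$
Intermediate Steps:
$Y = 133$ ($Y = 7 \left(\left(-19\right) \left(-1\right)\right) = 7 \cdot 19 = 133$)
$A{\left(c,y \right)} = - \frac{1}{7 y}$
$A{\left(-4,1 \right)} Y + 97 = - \frac{1}{7 \cdot 1} \cdot 133 + 97 = \left(- \frac{1}{7}\right) 1 \cdot 133 + 97 = \left(- \frac{1}{7}\right) 133 + 97 = -19 + 97 = 78$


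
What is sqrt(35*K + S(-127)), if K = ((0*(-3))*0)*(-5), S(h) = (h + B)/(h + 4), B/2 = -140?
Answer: sqrt(50061)/123 ≈ 1.8190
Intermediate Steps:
B = -280 (B = 2*(-140) = -280)
S(h) = (-280 + h)/(4 + h) (S(h) = (h - 280)/(h + 4) = (-280 + h)/(4 + h))
K = 0 (K = (0*0)*(-5) = 0*(-5) = 0)
sqrt(35*K + S(-127)) = sqrt(35*0 + (-280 - 127)/(4 - 127)) = sqrt(0 - 407/(-123)) = sqrt(0 - 1/123*(-407)) = sqrt(0 + 407/123) = sqrt(407/123) = sqrt(50061)/123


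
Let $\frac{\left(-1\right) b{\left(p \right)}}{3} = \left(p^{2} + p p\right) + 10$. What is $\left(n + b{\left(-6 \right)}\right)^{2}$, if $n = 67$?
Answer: $32041$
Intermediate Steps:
$b{\left(p \right)} = -30 - 6 p^{2}$ ($b{\left(p \right)} = - 3 \left(\left(p^{2} + p p\right) + 10\right) = - 3 \left(\left(p^{2} + p^{2}\right) + 10\right) = - 3 \left(2 p^{2} + 10\right) = - 3 \left(10 + 2 p^{2}\right) = -30 - 6 p^{2}$)
$\left(n + b{\left(-6 \right)}\right)^{2} = \left(67 - \left(30 + 6 \left(-6\right)^{2}\right)\right)^{2} = \left(67 - 246\right)^{2} = \left(-179\right)^{2} = 32041$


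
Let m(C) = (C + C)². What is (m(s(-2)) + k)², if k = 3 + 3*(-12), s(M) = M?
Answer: 289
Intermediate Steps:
m(C) = 4*C² (m(C) = (2*C)² = 4*C²)
k = -33 (k = 3 - 36 = -33)
(m(s(-2)) + k)² = (4*(-2)² - 33)² = (4*4 - 33)² = (16 - 33)² = (-17)² = 289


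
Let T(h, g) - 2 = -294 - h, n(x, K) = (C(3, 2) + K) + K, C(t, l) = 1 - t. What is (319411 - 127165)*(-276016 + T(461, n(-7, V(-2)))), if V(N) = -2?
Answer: -53207733174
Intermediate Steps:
n(x, K) = -2 + 2*K (n(x, K) = ((1 - 1*3) + K) + K = ((1 - 3) + K) + K = (-2 + K) + K = -2 + 2*K)
T(h, g) = -292 - h (T(h, g) = 2 + (-294 - h) = -292 - h)
(319411 - 127165)*(-276016 + T(461, n(-7, V(-2)))) = (319411 - 127165)*(-276016 + (-292 - 1*461)) = 192246*(-276016 + (-292 - 461)) = 192246*(-276016 - 753) = 192246*(-276769) = -53207733174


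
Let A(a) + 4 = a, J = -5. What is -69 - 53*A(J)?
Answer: 408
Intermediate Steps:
A(a) = -4 + a
-69 - 53*A(J) = -69 - 53*(-4 - 5) = -69 - 53*(-9) = -69 + 477 = 408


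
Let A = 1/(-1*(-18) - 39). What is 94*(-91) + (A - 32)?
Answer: -180307/21 ≈ -8586.0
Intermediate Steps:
A = -1/21 (A = 1/(18 - 39) = 1/(-21) = -1/21 ≈ -0.047619)
94*(-91) + (A - 32) = 94*(-91) + (-1/21 - 32) = -8554 - 673/21 = -180307/21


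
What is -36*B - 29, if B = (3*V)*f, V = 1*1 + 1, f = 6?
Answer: -1325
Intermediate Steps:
V = 2 (V = 1 + 1 = 2)
B = 36 (B = (3*2)*6 = 6*6 = 36)
-36*B - 29 = -36*36 - 29 = -1296 - 29 = -1325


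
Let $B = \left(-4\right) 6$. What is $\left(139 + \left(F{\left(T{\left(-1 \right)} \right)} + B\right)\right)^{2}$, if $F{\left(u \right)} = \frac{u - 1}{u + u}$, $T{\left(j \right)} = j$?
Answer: $13456$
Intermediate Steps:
$B = -24$
$F{\left(u \right)} = \frac{-1 + u}{2 u}$
$\left(139 + \left(F{\left(T{\left(-1 \right)} \right)} + B\right)\right)^{2} = \left(139 - \left(24 - \frac{-1 - 1}{2 \left(-1\right)}\right)\right)^{2} = \left(139 - \left(24 + \frac{1}{2} \left(-2\right)\right)\right)^{2} = \left(139 + \left(1 - 24\right)\right)^{2} = \left(139 - 23\right)^{2} = 116^{2} = 13456$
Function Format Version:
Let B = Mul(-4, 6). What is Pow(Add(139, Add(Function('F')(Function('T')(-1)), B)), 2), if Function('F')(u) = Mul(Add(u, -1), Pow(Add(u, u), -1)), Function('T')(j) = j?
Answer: 13456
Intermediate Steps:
B = -24
Function('F')(u) = Mul(Rational(1, 2), Pow(u, -1), Add(-1, u)) (Function('F')(u) = Mul(Add(-1, u), Pow(Mul(2, u), -1)) = Mul(Add(-1, u), Mul(Rational(1, 2), Pow(u, -1))) = Mul(Rational(1, 2), Pow(u, -1), Add(-1, u)))
Pow(Add(139, Add(Function('F')(Function('T')(-1)), B)), 2) = Pow(Add(139, Add(Mul(Rational(1, 2), Pow(-1, -1), Add(-1, -1)), -24)), 2) = Pow(Add(139, Add(Mul(Rational(1, 2), -1, -2), -24)), 2) = Pow(Add(139, Add(1, -24)), 2) = Pow(Add(139, -23), 2) = Pow(116, 2) = 13456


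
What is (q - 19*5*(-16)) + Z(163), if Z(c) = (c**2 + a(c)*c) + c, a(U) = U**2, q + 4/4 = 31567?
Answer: 4390565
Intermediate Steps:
q = 31566 (q = -1 + 31567 = 31566)
Z(c) = c + c**2 + c**3 (Z(c) = (c**2 + c**2*c) + c = (c**2 + c**3) + c = c + c**2 + c**3)
(q - 19*5*(-16)) + Z(163) = (31566 - 19*5*(-16)) + 163*(1 + 163 + 163**2) = (31566 - 95*(-16)) + 163*(1 + 163 + 26569) = (31566 + 1520) + 163*26733 = 33086 + 4357479 = 4390565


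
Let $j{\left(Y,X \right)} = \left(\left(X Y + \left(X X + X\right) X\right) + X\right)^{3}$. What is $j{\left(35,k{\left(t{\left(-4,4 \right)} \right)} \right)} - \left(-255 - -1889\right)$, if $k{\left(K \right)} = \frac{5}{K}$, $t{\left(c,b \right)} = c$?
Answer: $- \frac{24943710921}{262144} \approx -95153.0$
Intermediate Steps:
$j{\left(Y,X \right)} = \left(X + X Y + X \left(X + X^{2}\right)\right)^{3}$ ($j{\left(Y,X \right)} = \left(\left(X Y + \left(X^{2} + X\right) X\right) + X\right)^{3} = \left(\left(X Y + \left(X + X^{2}\right) X\right) + X\right)^{3} = \left(\left(X Y + X \left(X + X^{2}\right)\right) + X\right)^{3} = \left(X + X Y + X \left(X + X^{2}\right)\right)^{3}$)
$j{\left(35,k{\left(t{\left(-4,4 \right)} \right)} \right)} - \left(-255 - -1889\right) = \left(\frac{5}{-4}\right)^{3} \left(1 + \frac{5}{-4} + 35 + \left(\frac{5}{-4}\right)^{2}\right)^{3} - \left(-255 - -1889\right) = \left(5 \left(- \frac{1}{4}\right)\right)^{3} \left(1 + 5 \left(- \frac{1}{4}\right) + 35 + \left(5 \left(- \frac{1}{4}\right)\right)^{2}\right)^{3} - \left(-255 + 1889\right) = \left(- \frac{5}{4}\right)^{3} \left(1 - \frac{5}{4} + 35 + \left(- \frac{5}{4}\right)^{2}\right)^{3} - 1634 = - \frac{125 \left(1 - \frac{5}{4} + 35 + \frac{25}{16}\right)^{3}}{64} - 1634 = - \frac{125 \left(\frac{581}{16}\right)^{3}}{64} - 1634 = \left(- \frac{125}{64}\right) \frac{196122941}{4096} - 1634 = - \frac{24515367625}{262144} - 1634 = - \frac{24943710921}{262144}$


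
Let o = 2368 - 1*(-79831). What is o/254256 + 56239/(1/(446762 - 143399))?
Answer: 4337818839289991/254256 ≈ 1.7061e+10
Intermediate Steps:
o = 82199 (o = 2368 + 79831 = 82199)
o/254256 + 56239/(1/(446762 - 143399)) = 82199/254256 + 56239/(1/(446762 - 143399)) = 82199*(1/254256) + 56239/(1/303363) = 82199/254256 + 56239/(1/303363) = 82199/254256 + 56239*303363 = 82199/254256 + 17060831757 = 4337818839289991/254256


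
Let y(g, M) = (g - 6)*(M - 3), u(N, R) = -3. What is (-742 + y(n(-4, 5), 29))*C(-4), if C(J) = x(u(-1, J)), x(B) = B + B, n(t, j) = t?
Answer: 6012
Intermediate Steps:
x(B) = 2*B
y(g, M) = (-6 + g)*(-3 + M)
C(J) = -6 (C(J) = 2*(-3) = -6)
(-742 + y(n(-4, 5), 29))*C(-4) = (-742 + (18 - 6*29 - 3*(-4) + 29*(-4)))*(-6) = (-742 + (18 - 174 + 12 - 116))*(-6) = (-742 - 260)*(-6) = -1002*(-6) = 6012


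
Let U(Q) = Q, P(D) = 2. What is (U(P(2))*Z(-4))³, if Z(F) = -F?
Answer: 512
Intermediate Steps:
(U(P(2))*Z(-4))³ = (2*(-1*(-4)))³ = (2*4)³ = 8³ = 512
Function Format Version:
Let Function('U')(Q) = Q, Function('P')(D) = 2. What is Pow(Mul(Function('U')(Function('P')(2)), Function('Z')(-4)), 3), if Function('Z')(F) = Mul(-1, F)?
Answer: 512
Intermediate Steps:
Pow(Mul(Function('U')(Function('P')(2)), Function('Z')(-4)), 3) = Pow(Mul(2, Mul(-1, -4)), 3) = Pow(Mul(2, 4), 3) = Pow(8, 3) = 512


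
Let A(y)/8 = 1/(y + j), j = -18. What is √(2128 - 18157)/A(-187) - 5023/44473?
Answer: -5023/44473 - 615*I*√1781/8 ≈ -0.11294 - 3244.3*I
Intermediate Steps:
A(y) = 8/(-18 + y) (A(y) = 8/(y - 18) = 8/(-18 + y))
√(2128 - 18157)/A(-187) - 5023/44473 = √(2128 - 18157)/((8/(-18 - 187))) - 5023/44473 = √(-16029)/((8/(-205))) - 5023*1/44473 = (3*I*√1781)/((8*(-1/205))) - 5023/44473 = (3*I*√1781)/(-8/205) - 5023/44473 = (3*I*√1781)*(-205/8) - 5023/44473 = -615*I*√1781/8 - 5023/44473 = -5023/44473 - 615*I*√1781/8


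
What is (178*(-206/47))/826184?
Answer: -9167/9707662 ≈ -0.00094431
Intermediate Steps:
(178*(-206/47))/826184 = (178*(-206*1/47))*(1/826184) = (178*(-206/47))*(1/826184) = -36668/47*1/826184 = -9167/9707662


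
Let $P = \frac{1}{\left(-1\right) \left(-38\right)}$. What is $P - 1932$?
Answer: $- \frac{73415}{38} \approx -1932.0$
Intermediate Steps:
$P = \frac{1}{38} \approx 0.026316$
$P - 1932 = \frac{1}{38} - 1932 = - \frac{73415}{38}$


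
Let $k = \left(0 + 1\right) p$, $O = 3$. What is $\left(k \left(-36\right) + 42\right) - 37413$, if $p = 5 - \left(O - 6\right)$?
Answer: $-37659$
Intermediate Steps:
$p = 8$ ($p = 5 - \left(3 - 6\right) = 5 - -3 = 5 + 3 = 8$)
$k = 8$ ($k = \left(0 + 1\right) 8 = 1 \cdot 8 = 8$)
$\left(k \left(-36\right) + 42\right) - 37413 = \left(8 \left(-36\right) + 42\right) - 37413 = \left(-288 + 42\right) - 37413 = -246 - 37413 = -37659$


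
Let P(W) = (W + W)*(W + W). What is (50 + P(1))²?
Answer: 2916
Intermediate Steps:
P(W) = 4*W² (P(W) = (2*W)*(2*W) = 4*W²)
(50 + P(1))² = (50 + 4*1²)² = (50 + 4*1)² = (50 + 4)² = 54² = 2916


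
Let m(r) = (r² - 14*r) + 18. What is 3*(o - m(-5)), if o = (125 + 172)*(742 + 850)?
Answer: 1418133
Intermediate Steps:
o = 472824 (o = 297*1592 = 472824)
m(r) = 18 + r² - 14*r
3*(o - m(-5)) = 3*(472824 - (18 + (-5)² - 14*(-5))) = 3*(472824 - (18 + 25 + 70)) = 3*(472824 - 1*113) = 3*(472824 - 113) = 3*472711 = 1418133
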